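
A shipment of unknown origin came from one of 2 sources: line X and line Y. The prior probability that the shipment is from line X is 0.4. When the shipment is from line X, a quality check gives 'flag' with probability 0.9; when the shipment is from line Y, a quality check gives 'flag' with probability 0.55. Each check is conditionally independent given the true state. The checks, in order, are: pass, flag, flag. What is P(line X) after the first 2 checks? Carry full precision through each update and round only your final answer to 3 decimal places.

0.195

Apply Bayes' rule sequentially, carrying P(line X) forward.
After 'pass': P(line X) = 0.1·0.4000 / (0.1·0.4000 + 0.45·0.6000) ≈ 0.1290
After 'flag': P(line X) = 0.9·0.1290 / (0.9·0.1290 + 0.55·0.8710) ≈ 0.1951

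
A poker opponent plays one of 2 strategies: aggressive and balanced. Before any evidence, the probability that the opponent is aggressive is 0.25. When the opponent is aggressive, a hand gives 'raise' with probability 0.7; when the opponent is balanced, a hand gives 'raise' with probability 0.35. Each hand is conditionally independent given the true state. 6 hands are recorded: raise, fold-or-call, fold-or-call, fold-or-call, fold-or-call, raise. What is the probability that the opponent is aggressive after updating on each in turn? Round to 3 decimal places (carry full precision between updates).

0.057

After 'raise': P(aggressive) = 0.7·0.2500 / (0.7·0.2500 + 0.35·0.7500) ≈ 0.4000
After 'fold-or-call': P(aggressive) = 0.3·0.4000 / (0.3·0.4000 + 0.65·0.6000) ≈ 0.2353
After 'fold-or-call': P(aggressive) = 0.3·0.2353 / (0.3·0.2353 + 0.65·0.7647) ≈ 0.1244
After 'fold-or-call': P(aggressive) = 0.3·0.1244 / (0.3·0.1244 + 0.65·0.8756) ≈ 0.0615
After 'fold-or-call': P(aggressive) = 0.3·0.0615 / (0.3·0.0615 + 0.65·0.9385) ≈ 0.0294
After 'raise': P(aggressive) = 0.7·0.0294 / (0.7·0.0294 + 0.35·0.9706) ≈ 0.0571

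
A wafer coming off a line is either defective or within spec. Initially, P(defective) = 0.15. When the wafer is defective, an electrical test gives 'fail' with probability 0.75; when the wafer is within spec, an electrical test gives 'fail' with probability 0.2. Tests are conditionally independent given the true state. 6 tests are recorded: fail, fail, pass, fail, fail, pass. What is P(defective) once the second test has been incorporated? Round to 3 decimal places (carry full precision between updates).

0.713

After 'fail': P(defective) = 0.75·0.1500 / (0.75·0.1500 + 0.2·0.8500) ≈ 0.3982
After 'fail': P(defective) = 0.75·0.3982 / (0.75·0.3982 + 0.2·0.6018) ≈ 0.7128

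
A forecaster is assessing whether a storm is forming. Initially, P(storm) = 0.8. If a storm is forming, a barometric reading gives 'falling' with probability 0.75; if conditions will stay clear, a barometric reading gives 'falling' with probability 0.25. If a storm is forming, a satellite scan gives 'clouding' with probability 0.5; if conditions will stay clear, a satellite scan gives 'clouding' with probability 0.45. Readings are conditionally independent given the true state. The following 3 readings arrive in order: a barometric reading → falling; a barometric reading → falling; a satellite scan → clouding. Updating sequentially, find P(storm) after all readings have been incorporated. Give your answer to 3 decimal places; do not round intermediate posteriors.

0.976

After a barometric reading='falling': P(storm) = 0.75·0.8000 / (0.75·0.8000 + 0.25·0.2000) ≈ 0.9231
After a barometric reading='falling': P(storm) = 0.75·0.9231 / (0.75·0.9231 + 0.25·0.0769) ≈ 0.9730
After a satellite scan='clouding': P(storm) = 0.5·0.9730 / (0.5·0.9730 + 0.45·0.0270) ≈ 0.9756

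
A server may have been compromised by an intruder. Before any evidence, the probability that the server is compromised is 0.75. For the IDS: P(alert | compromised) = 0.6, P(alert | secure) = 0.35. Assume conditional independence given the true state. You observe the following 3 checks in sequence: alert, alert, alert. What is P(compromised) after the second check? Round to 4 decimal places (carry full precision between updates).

After 'alert': P(compromised) = 0.6·0.7500 / (0.6·0.7500 + 0.35·0.2500) ≈ 0.8372
After 'alert': P(compromised) = 0.6·0.8372 / (0.6·0.8372 + 0.35·0.1628) ≈ 0.8981

0.8981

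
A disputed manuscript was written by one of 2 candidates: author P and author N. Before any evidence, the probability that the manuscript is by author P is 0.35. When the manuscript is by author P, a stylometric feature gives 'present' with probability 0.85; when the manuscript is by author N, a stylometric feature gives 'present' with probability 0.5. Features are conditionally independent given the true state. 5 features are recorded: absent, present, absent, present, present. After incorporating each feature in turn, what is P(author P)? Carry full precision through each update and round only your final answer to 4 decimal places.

After 'absent': P(author P) = 0.15·0.3500 / (0.15·0.3500 + 0.5·0.6500) ≈ 0.1391
After 'present': P(author P) = 0.85·0.1391 / (0.85·0.1391 + 0.5·0.8609) ≈ 0.2154
After 'absent': P(author P) = 0.15·0.2154 / (0.15·0.2154 + 0.5·0.7846) ≈ 0.0761
After 'present': P(author P) = 0.85·0.0761 / (0.85·0.0761 + 0.5·0.9239) ≈ 0.1228
After 'present': P(author P) = 0.85·0.1228 / (0.85·0.1228 + 0.5·0.8772) ≈ 0.1923

0.1923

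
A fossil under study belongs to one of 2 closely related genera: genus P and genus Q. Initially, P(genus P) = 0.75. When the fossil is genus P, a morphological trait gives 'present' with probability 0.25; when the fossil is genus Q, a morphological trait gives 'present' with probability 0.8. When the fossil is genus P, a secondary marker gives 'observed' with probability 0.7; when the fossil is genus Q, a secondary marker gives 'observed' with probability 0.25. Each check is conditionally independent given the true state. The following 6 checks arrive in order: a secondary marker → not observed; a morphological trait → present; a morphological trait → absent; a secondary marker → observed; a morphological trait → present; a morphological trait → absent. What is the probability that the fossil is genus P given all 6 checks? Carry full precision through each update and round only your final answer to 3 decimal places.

0.822

After a secondary marker='not observed': P(genus P) = 0.3·0.7500 / (0.3·0.7500 + 0.75·0.2500) ≈ 0.5455
After a morphological trait='present': P(genus P) = 0.25·0.5455 / (0.25·0.5455 + 0.8·0.4545) ≈ 0.2727
After a morphological trait='absent': P(genus P) = 0.75·0.2727 / (0.75·0.2727 + 0.2·0.7273) ≈ 0.5844
After a secondary marker='observed': P(genus P) = 0.7·0.5844 / (0.7·0.5844 + 0.25·0.4156) ≈ 0.7975
After a morphological trait='present': P(genus P) = 0.25·0.7975 / (0.25·0.7975 + 0.8·0.2025) ≈ 0.5517
After a morphological trait='absent': P(genus P) = 0.75·0.5517 / (0.75·0.5517 + 0.2·0.4483) ≈ 0.8219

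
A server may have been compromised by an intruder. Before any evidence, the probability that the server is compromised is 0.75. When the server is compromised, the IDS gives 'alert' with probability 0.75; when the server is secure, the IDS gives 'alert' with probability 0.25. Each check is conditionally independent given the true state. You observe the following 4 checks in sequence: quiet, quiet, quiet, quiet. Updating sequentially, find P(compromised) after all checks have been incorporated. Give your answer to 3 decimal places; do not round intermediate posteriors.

Each posterior becomes the prior for the next update.
After 'quiet': P(compromised) = 0.25·0.7500 / (0.25·0.7500 + 0.75·0.2500) ≈ 0.5000
After 'quiet': P(compromised) = 0.25·0.5000 / (0.25·0.5000 + 0.75·0.5000) ≈ 0.2500
After 'quiet': P(compromised) = 0.25·0.2500 / (0.25·0.2500 + 0.75·0.7500) ≈ 0.1000
After 'quiet': P(compromised) = 0.25·0.1000 / (0.25·0.1000 + 0.75·0.9000) ≈ 0.0357

0.036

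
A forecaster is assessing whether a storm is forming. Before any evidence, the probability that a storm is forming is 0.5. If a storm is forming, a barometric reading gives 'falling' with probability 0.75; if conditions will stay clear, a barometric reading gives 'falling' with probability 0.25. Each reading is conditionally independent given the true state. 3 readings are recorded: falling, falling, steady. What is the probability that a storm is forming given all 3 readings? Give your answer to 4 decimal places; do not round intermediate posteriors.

0.7500

After 'falling': P(storm) = 0.75·0.5000 / (0.75·0.5000 + 0.25·0.5000) ≈ 0.7500
After 'falling': P(storm) = 0.75·0.7500 / (0.75·0.7500 + 0.25·0.2500) ≈ 0.9000
After 'steady': P(storm) = 0.25·0.9000 / (0.25·0.9000 + 0.75·0.1000) ≈ 0.7500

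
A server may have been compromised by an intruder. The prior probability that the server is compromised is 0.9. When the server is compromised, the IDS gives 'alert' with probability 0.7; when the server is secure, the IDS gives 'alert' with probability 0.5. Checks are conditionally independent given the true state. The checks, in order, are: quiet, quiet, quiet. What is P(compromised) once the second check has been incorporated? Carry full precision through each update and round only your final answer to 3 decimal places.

0.764

Each posterior becomes the prior for the next update.
After 'quiet': P(compromised) = 0.3·0.9000 / (0.3·0.9000 + 0.5·0.1000) ≈ 0.8438
After 'quiet': P(compromised) = 0.3·0.8438 / (0.3·0.8438 + 0.5·0.1562) ≈ 0.7642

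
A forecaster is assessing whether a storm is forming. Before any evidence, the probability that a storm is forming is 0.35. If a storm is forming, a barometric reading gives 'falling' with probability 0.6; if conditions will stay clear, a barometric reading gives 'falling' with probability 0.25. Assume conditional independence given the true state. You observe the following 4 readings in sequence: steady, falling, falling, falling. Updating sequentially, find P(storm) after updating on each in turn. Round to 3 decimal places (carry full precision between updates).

0.799

Apply Bayes' rule sequentially, carrying P(storm) forward.
After 'steady': P(storm) = 0.4·0.3500 / (0.4·0.3500 + 0.75·0.6500) ≈ 0.2231
After 'falling': P(storm) = 0.6·0.2231 / (0.6·0.2231 + 0.25·0.7769) ≈ 0.4080
After 'falling': P(storm) = 0.6·0.4080 / (0.6·0.4080 + 0.25·0.5920) ≈ 0.6232
After 'falling': P(storm) = 0.6·0.6232 / (0.6·0.6232 + 0.25·0.3768) ≈ 0.7988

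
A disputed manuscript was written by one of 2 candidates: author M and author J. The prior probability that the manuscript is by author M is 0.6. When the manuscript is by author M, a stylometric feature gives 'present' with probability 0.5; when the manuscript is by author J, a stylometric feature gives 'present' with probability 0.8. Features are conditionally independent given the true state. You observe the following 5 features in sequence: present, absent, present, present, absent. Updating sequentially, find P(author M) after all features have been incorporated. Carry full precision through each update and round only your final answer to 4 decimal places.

After 'present': P(author M) = 0.5·0.6000 / (0.5·0.6000 + 0.8·0.4000) ≈ 0.4839
After 'absent': P(author M) = 0.5·0.4839 / (0.5·0.4839 + 0.2·0.5161) ≈ 0.7009
After 'present': P(author M) = 0.5·0.7009 / (0.5·0.7009 + 0.8·0.2991) ≈ 0.5943
After 'present': P(author M) = 0.5·0.5943 / (0.5·0.5943 + 0.8·0.4057) ≈ 0.4780
After 'absent': P(author M) = 0.5·0.4780 / (0.5·0.4780 + 0.2·0.5220) ≈ 0.6959

0.6959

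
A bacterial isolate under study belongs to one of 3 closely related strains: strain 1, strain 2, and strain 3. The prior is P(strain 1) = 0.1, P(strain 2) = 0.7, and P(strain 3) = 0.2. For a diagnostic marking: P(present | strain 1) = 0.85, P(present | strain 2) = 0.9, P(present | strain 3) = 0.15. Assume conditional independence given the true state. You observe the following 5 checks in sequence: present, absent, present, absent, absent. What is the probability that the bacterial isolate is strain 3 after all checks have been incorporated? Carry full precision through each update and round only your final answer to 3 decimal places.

0.773

After 'present': normaliser = 0.85·0.1000 + 0.9·0.7000 + 0.15·0.2000; P(strain 1) ≈ 0.1141, P(strain 2) ≈ 0.8456, P(strain 3) ≈ 0.0403
After 'absent': normaliser = 0.15·0.1141 + 0.1·0.8456 + 0.85·0.0403; P(strain 1) ≈ 0.1259, P(strain 2) ≈ 0.6222, P(strain 3) ≈ 0.2519
After 'present': normaliser = 0.85·0.1259 + 0.9·0.6222 + 0.15·0.2519; P(strain 1) ≈ 0.1519, P(strain 2) ≈ 0.7945, P(strain 3) ≈ 0.0536
After 'absent': normaliser = 0.15·0.1519 + 0.1·0.7945 + 0.85·0.0536; P(strain 1) ≈ 0.1541, P(strain 2) ≈ 0.5376, P(strain 3) ≈ 0.3083
After 'absent': normaliser = 0.15·0.1541 + 0.1·0.5376 + 0.85·0.3083; P(strain 1) ≈ 0.0682, P(strain 2) ≈ 0.1586, P(strain 3) ≈ 0.7732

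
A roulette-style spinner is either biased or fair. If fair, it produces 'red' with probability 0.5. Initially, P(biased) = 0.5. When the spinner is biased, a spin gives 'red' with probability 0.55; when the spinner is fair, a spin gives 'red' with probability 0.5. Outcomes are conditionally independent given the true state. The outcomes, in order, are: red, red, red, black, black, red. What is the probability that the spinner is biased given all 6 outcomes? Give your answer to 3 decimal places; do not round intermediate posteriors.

Each posterior becomes the prior for the next update.
After 'red': P(biased) = 0.55·0.5000 / (0.55·0.5000 + 0.5·0.5000) ≈ 0.5238
After 'red': P(biased) = 0.55·0.5238 / (0.55·0.5238 + 0.5·0.4762) ≈ 0.5475
After 'red': P(biased) = 0.55·0.5475 / (0.55·0.5475 + 0.5·0.4525) ≈ 0.5710
After 'black': P(biased) = 0.45·0.5710 / (0.45·0.5710 + 0.5·0.4290) ≈ 0.5450
After 'black': P(biased) = 0.45·0.5450 / (0.45·0.5450 + 0.5·0.4550) ≈ 0.5188
After 'red': P(biased) = 0.55·0.5188 / (0.55·0.5188 + 0.5·0.4812) ≈ 0.5425

0.543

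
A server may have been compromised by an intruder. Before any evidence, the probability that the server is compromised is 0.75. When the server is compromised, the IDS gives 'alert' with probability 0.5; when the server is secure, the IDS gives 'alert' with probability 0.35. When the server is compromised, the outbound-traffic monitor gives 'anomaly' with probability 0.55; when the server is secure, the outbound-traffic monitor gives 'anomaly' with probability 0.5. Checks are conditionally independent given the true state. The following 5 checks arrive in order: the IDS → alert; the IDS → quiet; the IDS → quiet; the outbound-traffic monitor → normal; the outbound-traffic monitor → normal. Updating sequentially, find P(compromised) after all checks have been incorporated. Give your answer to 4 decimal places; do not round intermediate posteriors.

0.6726

After the IDS='alert': P(compromised) = 0.5·0.7500 / (0.5·0.7500 + 0.35·0.2500) ≈ 0.8108
After the IDS='quiet': P(compromised) = 0.5·0.8108 / (0.5·0.8108 + 0.65·0.1892) ≈ 0.7673
After the IDS='quiet': P(compromised) = 0.5·0.7673 / (0.5·0.7673 + 0.65·0.2327) ≈ 0.7172
After the outbound-traffic monitor='normal': P(compromised) = 0.45·0.7172 / (0.45·0.7172 + 0.5·0.2828) ≈ 0.6953
After the outbound-traffic monitor='normal': P(compromised) = 0.45·0.6953 / (0.45·0.6953 + 0.5·0.3047) ≈ 0.6726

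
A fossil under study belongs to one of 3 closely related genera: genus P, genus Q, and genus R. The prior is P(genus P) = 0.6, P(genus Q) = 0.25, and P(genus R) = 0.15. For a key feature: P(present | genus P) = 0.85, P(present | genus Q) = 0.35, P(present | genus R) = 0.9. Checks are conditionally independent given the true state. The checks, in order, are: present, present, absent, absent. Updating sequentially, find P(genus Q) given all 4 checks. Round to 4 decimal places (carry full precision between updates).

Each posterior becomes the prior for the next update.
After 'present': normaliser = 0.85·0.6000 + 0.35·0.2500 + 0.9·0.1500; P(genus P) ≈ 0.6962, P(genus Q) ≈ 0.1195, P(genus R) ≈ 0.1843
After 'present': normaliser = 0.85·0.6962 + 0.35·0.1195 + 0.9·0.1843; P(genus P) ≈ 0.7402, P(genus Q) ≈ 0.0523, P(genus R) ≈ 0.2075
After 'absent': normaliser = 0.15·0.7402 + 0.65·0.0523 + 0.1·0.2075; P(genus P) ≈ 0.6698, P(genus Q) ≈ 0.2050, P(genus R) ≈ 0.1252
After 'absent': normaliser = 0.15·0.6698 + 0.65·0.2050 + 0.1·0.1252; P(genus P) ≈ 0.4080, P(genus Q) ≈ 0.5412, P(genus R) ≈ 0.0508

0.5412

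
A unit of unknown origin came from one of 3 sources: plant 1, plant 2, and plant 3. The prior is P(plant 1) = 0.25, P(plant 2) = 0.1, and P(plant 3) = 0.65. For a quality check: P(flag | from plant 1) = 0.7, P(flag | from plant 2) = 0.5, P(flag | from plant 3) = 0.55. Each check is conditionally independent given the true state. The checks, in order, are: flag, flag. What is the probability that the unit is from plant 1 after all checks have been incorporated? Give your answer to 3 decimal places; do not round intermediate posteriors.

After 'flag': normaliser = 0.7·0.2500 + 0.5·0.1000 + 0.55·0.6500; P(plant 1) ≈ 0.3004, P(plant 2) ≈ 0.0858, P(plant 3) ≈ 0.6137
After 'flag': normaliser = 0.7·0.3004 + 0.5·0.0858 + 0.55·0.6137; P(plant 1) ≈ 0.3560, P(plant 2) ≈ 0.0726, P(plant 3) ≈ 0.5714

0.356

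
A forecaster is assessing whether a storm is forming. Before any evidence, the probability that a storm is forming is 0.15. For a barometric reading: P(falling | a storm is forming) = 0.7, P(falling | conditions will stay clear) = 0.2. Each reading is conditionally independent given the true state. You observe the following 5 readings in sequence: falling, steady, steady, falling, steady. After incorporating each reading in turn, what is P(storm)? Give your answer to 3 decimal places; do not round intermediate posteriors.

After 'falling': P(storm) = 0.7·0.1500 / (0.7·0.1500 + 0.2·0.8500) ≈ 0.3818
After 'steady': P(storm) = 0.3·0.3818 / (0.3·0.3818 + 0.8·0.6182) ≈ 0.1881
After 'steady': P(storm) = 0.3·0.1881 / (0.3·0.1881 + 0.8·0.8119) ≈ 0.0799
After 'falling': P(storm) = 0.7·0.0799 / (0.7·0.0799 + 0.2·0.9201) ≈ 0.2331
After 'steady': P(storm) = 0.3·0.2331 / (0.3·0.2331 + 0.8·0.7669) ≈ 0.1023

0.102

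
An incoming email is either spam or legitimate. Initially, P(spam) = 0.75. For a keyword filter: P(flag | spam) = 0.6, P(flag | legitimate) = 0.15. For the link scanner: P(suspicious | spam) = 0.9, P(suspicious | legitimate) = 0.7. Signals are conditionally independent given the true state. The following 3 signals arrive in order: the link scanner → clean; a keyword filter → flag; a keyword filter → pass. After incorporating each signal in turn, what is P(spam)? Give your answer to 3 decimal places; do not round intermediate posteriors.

0.653

After the link scanner='clean': P(spam) = 0.1·0.7500 / (0.1·0.7500 + 0.3·0.2500) ≈ 0.5000
After a keyword filter='flag': P(spam) = 0.6·0.5000 / (0.6·0.5000 + 0.15·0.5000) ≈ 0.8000
After a keyword filter='pass': P(spam) = 0.4·0.8000 / (0.4·0.8000 + 0.85·0.2000) ≈ 0.6531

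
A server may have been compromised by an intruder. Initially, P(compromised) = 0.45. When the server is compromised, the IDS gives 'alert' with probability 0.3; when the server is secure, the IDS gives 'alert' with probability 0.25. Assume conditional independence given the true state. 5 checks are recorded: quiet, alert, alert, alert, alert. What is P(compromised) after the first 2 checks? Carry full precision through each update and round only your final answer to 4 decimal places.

After 'quiet': P(compromised) = 0.7·0.4500 / (0.7·0.4500 + 0.75·0.5500) ≈ 0.4330
After 'alert': P(compromised) = 0.3·0.4330 / (0.3·0.4330 + 0.25·0.5670) ≈ 0.4782

0.4782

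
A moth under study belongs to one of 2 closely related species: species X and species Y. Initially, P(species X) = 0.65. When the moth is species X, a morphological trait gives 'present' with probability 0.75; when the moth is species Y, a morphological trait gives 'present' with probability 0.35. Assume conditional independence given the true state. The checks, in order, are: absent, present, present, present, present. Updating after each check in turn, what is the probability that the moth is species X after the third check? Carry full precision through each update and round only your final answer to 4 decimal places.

After 'absent': P(species X) = 0.25·0.6500 / (0.25·0.6500 + 0.65·0.3500) ≈ 0.4167
After 'present': P(species X) = 0.75·0.4167 / (0.75·0.4167 + 0.35·0.5833) ≈ 0.6048
After 'present': P(species X) = 0.75·0.6048 / (0.75·0.6048 + 0.35·0.3952) ≈ 0.7663

0.7663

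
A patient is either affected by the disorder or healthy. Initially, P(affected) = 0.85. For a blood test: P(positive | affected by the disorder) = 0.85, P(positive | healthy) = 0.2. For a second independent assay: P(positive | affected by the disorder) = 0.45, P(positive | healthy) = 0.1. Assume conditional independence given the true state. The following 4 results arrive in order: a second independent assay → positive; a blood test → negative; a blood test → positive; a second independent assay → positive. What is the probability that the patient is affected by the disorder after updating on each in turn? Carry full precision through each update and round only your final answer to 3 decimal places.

0.989

After a second independent assay='positive': P(affected) = 0.45·0.8500 / (0.45·0.8500 + 0.1·0.1500) ≈ 0.9623
After a blood test='negative': P(affected) = 0.15·0.9623 / (0.15·0.9623 + 0.8·0.0377) ≈ 0.8270
After a blood test='positive': P(affected) = 0.85·0.8270 / (0.85·0.8270 + 0.2·0.1730) ≈ 0.9531
After a second independent assay='positive': P(affected) = 0.45·0.9531 / (0.45·0.9531 + 0.1·0.0469) ≈ 0.9892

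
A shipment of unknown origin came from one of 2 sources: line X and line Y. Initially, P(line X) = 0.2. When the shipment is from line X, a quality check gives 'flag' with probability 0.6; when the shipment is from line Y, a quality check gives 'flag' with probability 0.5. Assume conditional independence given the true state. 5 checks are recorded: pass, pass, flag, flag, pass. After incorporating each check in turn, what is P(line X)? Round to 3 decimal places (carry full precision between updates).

After 'pass': P(line X) = 0.4·0.2000 / (0.4·0.2000 + 0.5·0.8000) ≈ 0.1667
After 'pass': P(line X) = 0.4·0.1667 / (0.4·0.1667 + 0.5·0.8333) ≈ 0.1379
After 'flag': P(line X) = 0.6·0.1379 / (0.6·0.1379 + 0.5·0.8621) ≈ 0.1611
After 'flag': P(line X) = 0.6·0.1611 / (0.6·0.1611 + 0.5·0.8389) ≈ 0.1873
After 'pass': P(line X) = 0.4·0.1873 / (0.4·0.1873 + 0.5·0.8127) ≈ 0.1556

0.156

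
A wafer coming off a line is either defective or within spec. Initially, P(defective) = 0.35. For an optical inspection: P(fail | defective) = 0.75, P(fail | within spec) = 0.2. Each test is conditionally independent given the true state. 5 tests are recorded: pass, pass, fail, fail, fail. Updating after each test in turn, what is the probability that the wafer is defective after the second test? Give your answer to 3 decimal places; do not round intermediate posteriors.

0.050

After 'pass': P(defective) = 0.25·0.3500 / (0.25·0.3500 + 0.8·0.6500) ≈ 0.1440
After 'pass': P(defective) = 0.25·0.1440 / (0.25·0.1440 + 0.8·0.8560) ≈ 0.0500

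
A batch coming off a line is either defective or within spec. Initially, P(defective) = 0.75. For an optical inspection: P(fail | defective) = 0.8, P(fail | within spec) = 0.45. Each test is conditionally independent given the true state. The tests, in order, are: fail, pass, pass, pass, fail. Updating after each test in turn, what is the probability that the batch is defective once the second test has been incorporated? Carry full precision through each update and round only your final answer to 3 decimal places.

After 'fail': P(defective) = 0.8·0.7500 / (0.8·0.7500 + 0.45·0.2500) ≈ 0.8421
After 'pass': P(defective) = 0.2·0.8421 / (0.2·0.8421 + 0.55·0.1579) ≈ 0.6598

0.660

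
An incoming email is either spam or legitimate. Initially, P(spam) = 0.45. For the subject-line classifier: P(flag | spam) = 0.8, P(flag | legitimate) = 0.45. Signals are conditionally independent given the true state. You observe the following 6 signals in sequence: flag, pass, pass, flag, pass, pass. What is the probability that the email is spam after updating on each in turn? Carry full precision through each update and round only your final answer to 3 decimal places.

0.043

After 'flag': P(spam) = 0.8·0.4500 / (0.8·0.4500 + 0.45·0.5500) ≈ 0.5926
After 'pass': P(spam) = 0.2·0.5926 / (0.2·0.5926 + 0.55·0.4074) ≈ 0.3459
After 'pass': P(spam) = 0.2·0.3459 / (0.2·0.3459 + 0.55·0.6541) ≈ 0.1613
After 'flag': P(spam) = 0.8·0.1613 / (0.8·0.1613 + 0.45·0.8387) ≈ 0.2548
After 'pass': P(spam) = 0.2·0.2548 / (0.2·0.2548 + 0.55·0.7452) ≈ 0.1106
After 'pass': P(spam) = 0.2·0.1106 / (0.2·0.1106 + 0.55·0.8894) ≈ 0.0433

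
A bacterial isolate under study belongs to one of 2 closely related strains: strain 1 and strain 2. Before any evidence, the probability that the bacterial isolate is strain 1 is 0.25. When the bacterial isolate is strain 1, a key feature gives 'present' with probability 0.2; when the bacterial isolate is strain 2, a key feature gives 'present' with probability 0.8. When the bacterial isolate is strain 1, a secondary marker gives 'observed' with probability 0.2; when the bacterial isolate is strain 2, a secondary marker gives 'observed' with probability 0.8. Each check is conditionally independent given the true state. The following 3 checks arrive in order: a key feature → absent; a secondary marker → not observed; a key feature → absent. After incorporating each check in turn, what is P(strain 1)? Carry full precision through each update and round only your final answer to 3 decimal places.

After a key feature='absent': P(strain 1) = 0.8·0.2500 / (0.8·0.2500 + 0.2·0.7500) ≈ 0.5714
After a secondary marker='not observed': P(strain 1) = 0.8·0.5714 / (0.8·0.5714 + 0.2·0.4286) ≈ 0.8421
After a key feature='absent': P(strain 1) = 0.8·0.8421 / (0.8·0.8421 + 0.2·0.1579) ≈ 0.9552

0.955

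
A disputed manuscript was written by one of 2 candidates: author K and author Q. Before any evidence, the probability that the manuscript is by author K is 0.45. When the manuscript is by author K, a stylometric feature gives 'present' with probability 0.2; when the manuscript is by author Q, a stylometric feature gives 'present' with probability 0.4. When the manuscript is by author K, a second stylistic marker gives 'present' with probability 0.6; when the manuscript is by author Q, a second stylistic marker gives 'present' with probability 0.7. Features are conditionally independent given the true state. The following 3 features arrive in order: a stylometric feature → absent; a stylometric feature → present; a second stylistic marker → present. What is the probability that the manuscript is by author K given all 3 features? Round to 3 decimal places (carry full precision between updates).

0.319

After a stylometric feature='absent': P(author K) = 0.8·0.4500 / (0.8·0.4500 + 0.6·0.5500) ≈ 0.5217
After a stylometric feature='present': P(author K) = 0.2·0.5217 / (0.2·0.5217 + 0.4·0.4783) ≈ 0.3529
After a second stylistic marker='present': P(author K) = 0.6·0.3529 / (0.6·0.3529 + 0.7·0.6471) ≈ 0.3186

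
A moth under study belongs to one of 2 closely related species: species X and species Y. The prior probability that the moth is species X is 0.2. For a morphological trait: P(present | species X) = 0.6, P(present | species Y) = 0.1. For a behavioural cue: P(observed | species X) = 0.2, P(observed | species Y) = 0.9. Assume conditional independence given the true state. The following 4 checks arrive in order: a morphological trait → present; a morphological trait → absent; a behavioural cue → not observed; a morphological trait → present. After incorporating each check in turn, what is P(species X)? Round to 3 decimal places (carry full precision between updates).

After a morphological trait='present': P(species X) = 0.6·0.2000 / (0.6·0.2000 + 0.1·0.8000) ≈ 0.6000
After a morphological trait='absent': P(species X) = 0.4·0.6000 / (0.4·0.6000 + 0.9·0.4000) ≈ 0.4000
After a behavioural cue='not observed': P(species X) = 0.8·0.4000 / (0.8·0.4000 + 0.1·0.6000) ≈ 0.8421
After a morphological trait='present': P(species X) = 0.6·0.8421 / (0.6·0.8421 + 0.1·0.1579) ≈ 0.9697

0.970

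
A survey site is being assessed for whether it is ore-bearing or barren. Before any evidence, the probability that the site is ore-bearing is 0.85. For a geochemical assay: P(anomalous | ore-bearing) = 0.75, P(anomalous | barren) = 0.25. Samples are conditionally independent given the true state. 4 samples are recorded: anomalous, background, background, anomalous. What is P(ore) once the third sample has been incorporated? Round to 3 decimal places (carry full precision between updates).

Apply Bayes' rule sequentially, carrying P(ore) forward.
After 'anomalous': P(ore) = 0.75·0.8500 / (0.75·0.8500 + 0.25·0.1500) ≈ 0.9444
After 'background': P(ore) = 0.25·0.9444 / (0.25·0.9444 + 0.75·0.0556) ≈ 0.8500
After 'background': P(ore) = 0.25·0.8500 / (0.25·0.8500 + 0.75·0.1500) ≈ 0.6538

0.654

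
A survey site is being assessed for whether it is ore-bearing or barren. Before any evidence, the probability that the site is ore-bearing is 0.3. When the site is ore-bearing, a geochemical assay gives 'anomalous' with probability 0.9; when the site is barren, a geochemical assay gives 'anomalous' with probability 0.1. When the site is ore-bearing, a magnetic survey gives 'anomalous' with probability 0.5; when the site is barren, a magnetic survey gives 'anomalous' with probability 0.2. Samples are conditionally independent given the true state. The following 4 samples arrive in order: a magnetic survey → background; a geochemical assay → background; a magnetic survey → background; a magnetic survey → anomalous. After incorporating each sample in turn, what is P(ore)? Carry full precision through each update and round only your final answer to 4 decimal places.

Apply Bayes' rule sequentially, carrying P(ore) forward.
After a magnetic survey='background': P(ore) = 0.5·0.3000 / (0.5·0.3000 + 0.8·0.7000) ≈ 0.2113
After a geochemical assay='background': P(ore) = 0.1·0.2113 / (0.1·0.2113 + 0.9·0.7887) ≈ 0.0289
After a magnetic survey='background': P(ore) = 0.5·0.0289 / (0.5·0.0289 + 0.8·0.9711) ≈ 0.0183
After a magnetic survey='anomalous': P(ore) = 0.5·0.0183 / (0.5·0.0183 + 0.2·0.9817) ≈ 0.0444

0.0444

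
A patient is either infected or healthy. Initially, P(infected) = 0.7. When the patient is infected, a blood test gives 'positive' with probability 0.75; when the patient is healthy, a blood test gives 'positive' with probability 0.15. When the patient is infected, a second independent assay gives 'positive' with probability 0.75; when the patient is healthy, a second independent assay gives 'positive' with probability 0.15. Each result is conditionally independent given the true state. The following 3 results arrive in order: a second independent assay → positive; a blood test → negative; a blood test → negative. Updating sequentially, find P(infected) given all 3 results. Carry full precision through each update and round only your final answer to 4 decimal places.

0.5023

After a second independent assay='positive': P(infected) = 0.75·0.7000 / (0.75·0.7000 + 0.15·0.3000) ≈ 0.9211
After a blood test='negative': P(infected) = 0.25·0.9211 / (0.25·0.9211 + 0.85·0.0789) ≈ 0.7743
After a blood test='negative': P(infected) = 0.25·0.7743 / (0.25·0.7743 + 0.85·0.2257) ≈ 0.5023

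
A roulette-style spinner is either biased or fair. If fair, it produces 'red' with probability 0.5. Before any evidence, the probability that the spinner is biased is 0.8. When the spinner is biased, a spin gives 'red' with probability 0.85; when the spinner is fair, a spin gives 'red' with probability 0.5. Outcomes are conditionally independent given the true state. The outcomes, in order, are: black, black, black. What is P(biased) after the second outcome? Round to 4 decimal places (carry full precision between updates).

After 'black': P(biased) = 0.15·0.8000 / (0.15·0.8000 + 0.5·0.2000) ≈ 0.5455
After 'black': P(biased) = 0.15·0.5455 / (0.15·0.5455 + 0.5·0.4545) ≈ 0.2647

0.2647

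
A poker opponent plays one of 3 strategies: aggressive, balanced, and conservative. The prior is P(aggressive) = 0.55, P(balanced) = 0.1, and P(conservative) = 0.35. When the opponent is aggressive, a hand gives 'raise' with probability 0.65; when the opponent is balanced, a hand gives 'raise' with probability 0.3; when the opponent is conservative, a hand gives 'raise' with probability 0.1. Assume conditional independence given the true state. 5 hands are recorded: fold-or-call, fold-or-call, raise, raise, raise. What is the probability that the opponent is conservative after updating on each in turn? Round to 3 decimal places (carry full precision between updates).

0.014

Apply Bayes' rule sequentially, carrying P(conservative) forward.
After 'fold-or-call': normaliser = 0.35·0.5500 + 0.7·0.1000 + 0.9·0.3500; P(aggressive) ≈ 0.3333, P(balanced) ≈ 0.1212, P(conservative) ≈ 0.5455
After 'fold-or-call': normaliser = 0.35·0.3333 + 0.7·0.1212 + 0.9·0.5455; P(aggressive) ≈ 0.1685, P(balanced) ≈ 0.1225, P(conservative) ≈ 0.7090
After 'raise': normaliser = 0.65·0.1685 + 0.3·0.1225 + 0.1·0.7090; P(aggressive) ≈ 0.5043, P(balanced) ≈ 0.1693, P(conservative) ≈ 0.3264
After 'raise': normaliser = 0.65·0.5043 + 0.3·0.1693 + 0.1·0.3264; P(aggressive) ≈ 0.7971, P(balanced) ≈ 0.1235, P(conservative) ≈ 0.0794
After 'raise': normaliser = 0.65·0.7971 + 0.3·0.1235 + 0.1·0.0794; P(aggressive) ≈ 0.9201, P(balanced) ≈ 0.0658, P(conservative) ≈ 0.0141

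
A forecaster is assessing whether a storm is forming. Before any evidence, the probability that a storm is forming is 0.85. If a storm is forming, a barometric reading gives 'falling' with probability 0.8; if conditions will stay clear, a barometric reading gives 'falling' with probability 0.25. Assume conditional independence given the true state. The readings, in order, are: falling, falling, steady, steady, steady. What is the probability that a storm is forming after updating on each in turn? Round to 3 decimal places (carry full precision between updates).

0.524

Apply Bayes' rule sequentially, carrying P(storm) forward.
After 'falling': P(storm) = 0.8·0.8500 / (0.8·0.8500 + 0.25·0.1500) ≈ 0.9477
After 'falling': P(storm) = 0.8·0.9477 / (0.8·0.9477 + 0.25·0.0523) ≈ 0.9831
After 'steady': P(storm) = 0.2·0.9831 / (0.2·0.9831 + 0.75·0.0169) ≈ 0.9393
After 'steady': P(storm) = 0.2·0.9393 / (0.2·0.9393 + 0.75·0.0607) ≈ 0.8049
After 'steady': P(storm) = 0.2·0.8049 / (0.2·0.8049 + 0.75·0.1951) ≈ 0.5239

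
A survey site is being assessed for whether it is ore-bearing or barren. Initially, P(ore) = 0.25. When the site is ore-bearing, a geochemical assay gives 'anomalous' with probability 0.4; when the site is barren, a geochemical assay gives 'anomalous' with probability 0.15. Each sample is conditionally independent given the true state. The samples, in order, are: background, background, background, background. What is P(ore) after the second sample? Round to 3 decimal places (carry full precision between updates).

0.142

After 'background': P(ore) = 0.6·0.2500 / (0.6·0.2500 + 0.85·0.7500) ≈ 0.1905
After 'background': P(ore) = 0.6·0.1905 / (0.6·0.1905 + 0.85·0.8095) ≈ 0.1424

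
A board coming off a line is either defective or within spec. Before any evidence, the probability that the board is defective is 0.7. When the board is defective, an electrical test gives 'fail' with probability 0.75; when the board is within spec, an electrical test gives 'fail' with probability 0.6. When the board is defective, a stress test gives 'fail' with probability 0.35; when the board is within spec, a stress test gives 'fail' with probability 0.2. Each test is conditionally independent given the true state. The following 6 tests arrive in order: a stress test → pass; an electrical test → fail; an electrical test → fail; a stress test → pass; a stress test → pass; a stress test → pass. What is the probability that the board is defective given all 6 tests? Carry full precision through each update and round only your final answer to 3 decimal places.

Each posterior becomes the prior for the next update.
After a stress test='pass': P(defective) = 0.65·0.7000 / (0.65·0.7000 + 0.8·0.3000) ≈ 0.6547
After an electrical test='fail': P(defective) = 0.75·0.6547 / (0.75·0.6547 + 0.6·0.3453) ≈ 0.7032
After an electrical test='fail': P(defective) = 0.75·0.7032 / (0.75·0.7032 + 0.6·0.2968) ≈ 0.7476
After a stress test='pass': P(defective) = 0.65·0.7476 / (0.65·0.7476 + 0.8·0.2524) ≈ 0.7065
After a stress test='pass': P(defective) = 0.65·0.7065 / (0.65·0.7065 + 0.8·0.2935) ≈ 0.6617
After a stress test='pass': P(defective) = 0.65·0.6617 / (0.65·0.6617 + 0.8·0.3383) ≈ 0.6137

0.614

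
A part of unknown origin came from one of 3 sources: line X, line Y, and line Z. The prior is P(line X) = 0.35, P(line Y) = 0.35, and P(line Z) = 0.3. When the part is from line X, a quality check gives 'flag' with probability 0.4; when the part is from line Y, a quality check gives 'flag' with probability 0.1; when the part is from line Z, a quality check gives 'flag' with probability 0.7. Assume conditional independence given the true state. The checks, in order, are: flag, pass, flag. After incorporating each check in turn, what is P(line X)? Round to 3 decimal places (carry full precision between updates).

After 'flag': normaliser = 0.4·0.3500 + 0.1·0.3500 + 0.7·0.3000; P(line X) ≈ 0.3636, P(line Y) ≈ 0.0909, P(line Z) ≈ 0.5455
After 'pass': normaliser = 0.6·0.3636 + 0.9·0.0909 + 0.3·0.5455; P(line X) ≈ 0.4706, P(line Y) ≈ 0.1765, P(line Z) ≈ 0.3529
After 'flag': normaliser = 0.4·0.4706 + 0.1·0.1765 + 0.7·0.3529; P(line X) ≈ 0.4156, P(line Y) ≈ 0.0390, P(line Z) ≈ 0.5455

0.416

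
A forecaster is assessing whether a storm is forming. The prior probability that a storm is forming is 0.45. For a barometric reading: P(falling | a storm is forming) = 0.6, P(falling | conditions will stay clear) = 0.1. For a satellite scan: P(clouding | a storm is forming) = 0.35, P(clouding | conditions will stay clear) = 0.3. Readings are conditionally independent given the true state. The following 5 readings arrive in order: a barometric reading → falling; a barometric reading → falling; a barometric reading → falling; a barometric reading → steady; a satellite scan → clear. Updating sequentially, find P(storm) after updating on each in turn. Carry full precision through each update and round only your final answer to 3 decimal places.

0.986

After a barometric reading='falling': P(storm) = 0.6·0.4500 / (0.6·0.4500 + 0.1·0.5500) ≈ 0.8308
After a barometric reading='falling': P(storm) = 0.6·0.8308 / (0.6·0.8308 + 0.1·0.1692) ≈ 0.9672
After a barometric reading='falling': P(storm) = 0.6·0.9672 / (0.6·0.9672 + 0.1·0.0328) ≈ 0.9944
After a barometric reading='steady': P(storm) = 0.4·0.9944 / (0.4·0.9944 + 0.9·0.0056) ≈ 0.9874
After a satellite scan='clear': P(storm) = 0.65·0.9874 / (0.65·0.9874 + 0.7·0.0126) ≈ 0.9865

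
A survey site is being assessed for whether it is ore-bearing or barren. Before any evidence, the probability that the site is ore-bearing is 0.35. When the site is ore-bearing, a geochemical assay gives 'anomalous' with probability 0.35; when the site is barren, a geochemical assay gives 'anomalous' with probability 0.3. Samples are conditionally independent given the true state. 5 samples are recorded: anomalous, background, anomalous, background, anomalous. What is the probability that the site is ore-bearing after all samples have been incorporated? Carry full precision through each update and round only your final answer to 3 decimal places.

After 'anomalous': P(ore) = 0.35·0.3500 / (0.35·0.3500 + 0.3·0.6500) ≈ 0.3858
After 'background': P(ore) = 0.65·0.3858 / (0.65·0.3858 + 0.7·0.6142) ≈ 0.3684
After 'anomalous': P(ore) = 0.35·0.3684 / (0.35·0.3684 + 0.3·0.6316) ≈ 0.4050
After 'background': P(ore) = 0.65·0.4050 / (0.65·0.4050 + 0.7·0.5950) ≈ 0.3872
After 'anomalous': P(ore) = 0.35·0.3872 / (0.35·0.3872 + 0.3·0.6128) ≈ 0.4244

0.424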